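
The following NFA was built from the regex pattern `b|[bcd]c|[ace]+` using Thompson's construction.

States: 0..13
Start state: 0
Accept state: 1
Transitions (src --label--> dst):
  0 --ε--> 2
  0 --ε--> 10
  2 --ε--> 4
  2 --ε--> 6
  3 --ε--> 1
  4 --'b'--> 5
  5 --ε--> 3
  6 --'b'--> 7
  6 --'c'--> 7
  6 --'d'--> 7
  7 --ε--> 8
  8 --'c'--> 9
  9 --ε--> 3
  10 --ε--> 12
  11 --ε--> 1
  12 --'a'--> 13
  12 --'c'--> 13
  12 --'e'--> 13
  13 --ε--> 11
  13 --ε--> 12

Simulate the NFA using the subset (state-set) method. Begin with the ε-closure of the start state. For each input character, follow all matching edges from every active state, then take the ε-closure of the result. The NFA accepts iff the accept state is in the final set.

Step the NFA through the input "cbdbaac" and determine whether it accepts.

Answer: REJECT

Steps:
S₀ = ε-closure({0}) = {0,2,4,6,10,12}
'c' @ 1: {1,7,8,11,12,13}  [accepting]
'b' @ 2: {}  — no active states
rest 'dbaac' ignored (set empty)
after full input: {}  (accept=1 not in)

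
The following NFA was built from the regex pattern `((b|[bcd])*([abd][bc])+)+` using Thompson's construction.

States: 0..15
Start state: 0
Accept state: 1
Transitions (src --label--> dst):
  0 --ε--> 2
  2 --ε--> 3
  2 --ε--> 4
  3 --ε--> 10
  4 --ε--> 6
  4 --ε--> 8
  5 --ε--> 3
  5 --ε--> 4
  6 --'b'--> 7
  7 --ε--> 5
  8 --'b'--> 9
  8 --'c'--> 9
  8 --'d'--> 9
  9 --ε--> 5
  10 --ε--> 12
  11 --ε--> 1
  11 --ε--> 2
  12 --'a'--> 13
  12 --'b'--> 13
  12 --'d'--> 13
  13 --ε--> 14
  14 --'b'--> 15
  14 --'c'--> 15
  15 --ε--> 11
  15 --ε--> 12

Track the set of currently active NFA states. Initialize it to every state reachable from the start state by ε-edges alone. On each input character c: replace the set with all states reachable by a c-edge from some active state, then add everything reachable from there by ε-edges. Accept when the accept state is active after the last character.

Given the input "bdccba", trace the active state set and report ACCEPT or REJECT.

Answer: REJECT

Steps:
S₀ = ε-closure({0}) = {0,2,3,4,6,8,10,12}
'b' @ 1: {3,4,5,6,7,8,9,10,12,13,14}
'd' @ 2: {3,4,5,6,8,9,10,12,13,14}
'c' @ 3: {1,2,3,4,5,6,8,9,10,11,12,15}  (accept∈set)
'c' @ 4: {3,4,5,6,8,9,10,12}
'b' @ 5: {3,4,5,6,7,8,9,10,12,13,14}
'a' @ 6: {13,14}
final: {13,14}; accept 1 not in set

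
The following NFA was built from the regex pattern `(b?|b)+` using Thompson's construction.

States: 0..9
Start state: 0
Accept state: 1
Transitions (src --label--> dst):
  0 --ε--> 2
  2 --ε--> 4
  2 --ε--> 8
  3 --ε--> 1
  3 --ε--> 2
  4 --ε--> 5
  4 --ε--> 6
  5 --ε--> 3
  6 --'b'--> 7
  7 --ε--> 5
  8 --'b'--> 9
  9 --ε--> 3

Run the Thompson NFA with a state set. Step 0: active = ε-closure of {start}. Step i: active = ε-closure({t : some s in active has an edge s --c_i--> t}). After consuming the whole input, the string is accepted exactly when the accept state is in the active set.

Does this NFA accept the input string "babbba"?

start: ε-closure({0}) = {0,1,2,3,4,5,6,8}
'b' @ 1: {1,2,3,4,5,6,7,8,9}  ✓accept
'a' @ 2: {}  — state set empty
rest 'bbba' ignored (set empty)
after full input: {}  (accept=1 not in)

Answer: REJECT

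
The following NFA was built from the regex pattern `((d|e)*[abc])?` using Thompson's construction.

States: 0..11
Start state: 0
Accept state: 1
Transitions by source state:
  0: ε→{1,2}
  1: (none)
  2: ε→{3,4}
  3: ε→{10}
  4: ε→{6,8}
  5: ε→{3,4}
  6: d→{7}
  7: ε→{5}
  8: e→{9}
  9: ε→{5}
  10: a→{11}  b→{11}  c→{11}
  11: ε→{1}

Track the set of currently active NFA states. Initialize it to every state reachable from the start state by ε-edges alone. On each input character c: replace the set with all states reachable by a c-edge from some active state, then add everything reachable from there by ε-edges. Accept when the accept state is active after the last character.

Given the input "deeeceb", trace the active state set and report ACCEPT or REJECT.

Answer: REJECT

Steps:
S₀ = ε-closure({0}) = {0,1,2,3,4,6,8,10}
'd' @ 1: {3,4,5,6,7,8,10}
'e' @ 2: {3,4,5,6,8,9,10}
'e' @ 3: {3,4,5,6,8,9,10}
'e' @ 4: {3,4,5,6,8,9,10}
'c' @ 5: {1,11}  (accept∈set)
'e' @ 6: {}  — no active states
rest 'b' ignored (set empty)
end set {} — state 1 not in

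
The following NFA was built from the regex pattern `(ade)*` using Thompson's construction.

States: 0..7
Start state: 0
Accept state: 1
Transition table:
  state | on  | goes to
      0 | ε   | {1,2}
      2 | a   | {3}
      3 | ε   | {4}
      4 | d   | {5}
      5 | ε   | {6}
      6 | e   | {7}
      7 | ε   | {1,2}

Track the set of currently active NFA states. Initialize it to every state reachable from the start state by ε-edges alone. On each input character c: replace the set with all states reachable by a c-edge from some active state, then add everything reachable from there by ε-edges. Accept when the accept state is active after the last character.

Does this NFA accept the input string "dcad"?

Answer: REJECT

Derivation:
initial (ε-close {0}): {0,1,2}
'd' @ 1: {}  — dead — no transitions
rest 'cad' ignored (set empty)
end set {} — state 1 not in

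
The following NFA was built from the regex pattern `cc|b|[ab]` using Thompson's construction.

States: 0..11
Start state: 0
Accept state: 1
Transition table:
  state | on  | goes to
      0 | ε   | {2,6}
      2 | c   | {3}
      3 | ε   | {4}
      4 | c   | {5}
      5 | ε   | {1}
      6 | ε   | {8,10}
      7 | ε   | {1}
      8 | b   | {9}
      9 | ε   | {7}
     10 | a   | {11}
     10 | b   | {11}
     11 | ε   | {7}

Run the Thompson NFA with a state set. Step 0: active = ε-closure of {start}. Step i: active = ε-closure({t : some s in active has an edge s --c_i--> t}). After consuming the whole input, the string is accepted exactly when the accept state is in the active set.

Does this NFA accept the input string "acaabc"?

Answer: REJECT

Steps:
start: ε-closure({0}) = {0,2,6,8,10}
'a' @ 1: {1,7,11}  [accepting]
'c' @ 2: {}  — no active states
rest 'aabc' ignored (set empty)
end set {} — state 1 not in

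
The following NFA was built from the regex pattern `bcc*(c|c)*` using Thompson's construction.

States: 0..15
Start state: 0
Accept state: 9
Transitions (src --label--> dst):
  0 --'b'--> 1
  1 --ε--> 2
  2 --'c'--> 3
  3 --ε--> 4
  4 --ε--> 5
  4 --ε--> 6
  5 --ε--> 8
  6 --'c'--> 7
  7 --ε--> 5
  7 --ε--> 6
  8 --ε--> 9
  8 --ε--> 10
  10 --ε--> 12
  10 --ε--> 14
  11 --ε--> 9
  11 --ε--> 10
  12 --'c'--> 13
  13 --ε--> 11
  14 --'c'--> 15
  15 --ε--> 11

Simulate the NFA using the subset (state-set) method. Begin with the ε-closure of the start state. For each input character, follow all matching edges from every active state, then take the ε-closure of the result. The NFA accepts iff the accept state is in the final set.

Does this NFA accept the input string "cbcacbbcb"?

initial (ε-close {0}): {0}
'c' @ 1: {}  — dead — no transitions
rest 'bcacbbcb' ignored (set empty)
end set {} — state 9 not in

Answer: REJECT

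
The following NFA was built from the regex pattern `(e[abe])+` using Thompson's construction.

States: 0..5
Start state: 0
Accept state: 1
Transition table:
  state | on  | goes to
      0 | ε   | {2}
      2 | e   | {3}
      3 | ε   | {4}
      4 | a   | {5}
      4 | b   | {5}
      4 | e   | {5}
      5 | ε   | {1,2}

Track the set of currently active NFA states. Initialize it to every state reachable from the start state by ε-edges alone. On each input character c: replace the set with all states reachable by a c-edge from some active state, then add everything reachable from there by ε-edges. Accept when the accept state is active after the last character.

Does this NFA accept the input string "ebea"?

start: ε-closure({0}) = {0,2}
'e' @ 1: {3,4}
'b' @ 2: {1,2,5}  ✓accept
'e' @ 3: {3,4}
'a' @ 4: {1,2,5}  ✓accept
end set {1,2,5} — state 1 in

Answer: ACCEPT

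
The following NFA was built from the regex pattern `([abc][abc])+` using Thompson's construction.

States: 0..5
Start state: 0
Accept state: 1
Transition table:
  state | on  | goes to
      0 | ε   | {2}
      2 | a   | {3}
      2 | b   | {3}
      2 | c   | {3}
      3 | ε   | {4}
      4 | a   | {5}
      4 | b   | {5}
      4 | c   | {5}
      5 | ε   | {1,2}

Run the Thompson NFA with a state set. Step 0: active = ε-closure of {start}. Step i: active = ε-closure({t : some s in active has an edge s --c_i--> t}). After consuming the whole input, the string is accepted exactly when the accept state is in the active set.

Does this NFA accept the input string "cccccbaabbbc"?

Answer: ACCEPT

Trace:
initial (ε-close {0}): {0,2}
'c' @ 1: {3,4}
'c' @ 2: {1,2,5}  (accept∈set)
'c' @ 3: {3,4}
'c' @ 4: {1,2,5}  (accept∈set)
'c' @ 5: {3,4}
'b' @ 6: {1,2,5}  (accept∈set)
'a' @ 7: {3,4}
'a' @ 8: {1,2,5}  (accept∈set)
'b' @ 9: {3,4}
'b' @ 10: {1,2,5}  (accept∈set)
'b' @ 11: {3,4}
'c' @ 12: {1,2,5}  (accept∈set)
after full input: {1,2,5}  (accept=1 in)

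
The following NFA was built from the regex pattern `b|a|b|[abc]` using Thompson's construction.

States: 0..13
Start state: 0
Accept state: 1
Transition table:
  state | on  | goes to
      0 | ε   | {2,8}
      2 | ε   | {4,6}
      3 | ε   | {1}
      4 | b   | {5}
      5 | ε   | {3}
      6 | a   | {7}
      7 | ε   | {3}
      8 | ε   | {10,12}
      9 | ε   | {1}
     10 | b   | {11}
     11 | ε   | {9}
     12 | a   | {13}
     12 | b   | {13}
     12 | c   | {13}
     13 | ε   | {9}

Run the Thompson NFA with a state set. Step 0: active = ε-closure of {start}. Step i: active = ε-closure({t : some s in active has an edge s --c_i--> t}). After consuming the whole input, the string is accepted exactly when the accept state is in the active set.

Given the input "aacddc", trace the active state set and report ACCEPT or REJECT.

start: ε-closure({0}) = {0,2,4,6,8,10,12}
'a' @ 1: {1,3,7,9,13}  (accept∈set)
'a' @ 2: {}  — state set empty
rest 'cddc' ignored (set empty)
final: {}; accept 1 not in set

Answer: REJECT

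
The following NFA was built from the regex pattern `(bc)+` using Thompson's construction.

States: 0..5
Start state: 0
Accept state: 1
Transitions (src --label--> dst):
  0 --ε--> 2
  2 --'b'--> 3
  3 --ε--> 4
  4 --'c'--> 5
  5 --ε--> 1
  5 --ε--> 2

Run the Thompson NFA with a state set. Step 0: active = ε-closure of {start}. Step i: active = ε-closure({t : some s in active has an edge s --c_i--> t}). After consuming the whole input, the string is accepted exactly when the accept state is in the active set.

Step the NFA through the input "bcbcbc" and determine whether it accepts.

Answer: ACCEPT

Trace:
start: ε-closure({0}) = {0,2}
'b' @ 1: {3,4}
'c' @ 2: {1,2,5}  (accept∈set)
'b' @ 3: {3,4}
'c' @ 4: {1,2,5}  (accept∈set)
'b' @ 5: {3,4}
'c' @ 6: {1,2,5}  (accept∈set)
end set {1,2,5} — state 1 in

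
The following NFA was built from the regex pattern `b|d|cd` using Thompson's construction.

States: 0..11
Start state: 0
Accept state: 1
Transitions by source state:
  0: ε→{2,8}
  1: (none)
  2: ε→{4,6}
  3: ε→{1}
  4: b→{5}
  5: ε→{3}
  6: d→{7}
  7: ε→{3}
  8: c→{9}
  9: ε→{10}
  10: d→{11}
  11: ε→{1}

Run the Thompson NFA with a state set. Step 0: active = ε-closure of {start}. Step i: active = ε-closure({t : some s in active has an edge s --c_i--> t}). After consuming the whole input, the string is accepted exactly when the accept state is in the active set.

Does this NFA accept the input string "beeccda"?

initial (ε-close {0}): {0,2,4,6,8}
'b' @ 1: {1,3,5}  (accept∈set)
'e' @ 2: {}  — dead — no transitions
rest 'eccda' ignored (set empty)
end set {} — state 1 not in

Answer: REJECT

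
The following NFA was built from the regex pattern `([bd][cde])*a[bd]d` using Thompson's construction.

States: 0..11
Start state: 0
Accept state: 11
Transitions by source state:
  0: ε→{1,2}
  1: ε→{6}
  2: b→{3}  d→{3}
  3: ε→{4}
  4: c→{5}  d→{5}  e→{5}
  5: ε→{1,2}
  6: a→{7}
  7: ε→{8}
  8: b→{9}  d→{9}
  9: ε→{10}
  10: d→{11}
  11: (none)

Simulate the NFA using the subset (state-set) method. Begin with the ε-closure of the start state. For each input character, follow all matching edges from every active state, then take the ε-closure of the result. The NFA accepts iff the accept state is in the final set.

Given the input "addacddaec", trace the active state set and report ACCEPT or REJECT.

initial (ε-close {0}): {0,1,2,6}
'a' @ 1: {7,8}
'd' @ 2: {9,10}
'd' @ 3: {11}  [accepting]
'a' @ 4: {}  — no active states
rest 'cddaec' ignored (set empty)
after full input: {}  (accept=11 not in)

Answer: REJECT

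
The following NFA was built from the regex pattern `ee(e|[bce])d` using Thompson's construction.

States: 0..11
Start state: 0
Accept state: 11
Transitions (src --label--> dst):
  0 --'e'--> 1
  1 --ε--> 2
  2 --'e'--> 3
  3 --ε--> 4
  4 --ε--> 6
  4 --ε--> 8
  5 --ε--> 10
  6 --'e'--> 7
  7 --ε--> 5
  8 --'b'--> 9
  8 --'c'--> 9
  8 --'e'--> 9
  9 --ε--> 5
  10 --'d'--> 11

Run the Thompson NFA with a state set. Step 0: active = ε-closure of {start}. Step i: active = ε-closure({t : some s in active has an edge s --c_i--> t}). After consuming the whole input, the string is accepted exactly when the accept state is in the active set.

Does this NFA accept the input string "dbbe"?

start: ε-closure({0}) = {0}
'd' @ 1: {}  — no active states
rest 'bbe' ignored (set empty)
end set {} — state 11 not in

Answer: REJECT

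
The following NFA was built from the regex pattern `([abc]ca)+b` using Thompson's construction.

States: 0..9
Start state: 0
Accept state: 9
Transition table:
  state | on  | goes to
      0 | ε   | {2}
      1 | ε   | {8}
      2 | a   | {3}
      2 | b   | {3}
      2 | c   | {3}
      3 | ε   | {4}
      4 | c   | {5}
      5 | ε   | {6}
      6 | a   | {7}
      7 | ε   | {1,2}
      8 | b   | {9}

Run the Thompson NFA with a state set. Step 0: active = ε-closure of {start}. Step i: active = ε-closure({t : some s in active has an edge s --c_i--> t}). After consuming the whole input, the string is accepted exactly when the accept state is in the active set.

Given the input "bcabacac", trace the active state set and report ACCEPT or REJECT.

Answer: REJECT

Steps:
S₀ = ε-closure({0}) = {0,2}
'b' @ 1: {3,4}
'c' @ 2: {5,6}
'a' @ 3: {1,2,7,8}
'b' @ 4: {3,4,9}  ✓accept
'a' @ 5: {}  — dead — no transitions
rest 'cac' ignored (set empty)
final: {}; accept 9 not in set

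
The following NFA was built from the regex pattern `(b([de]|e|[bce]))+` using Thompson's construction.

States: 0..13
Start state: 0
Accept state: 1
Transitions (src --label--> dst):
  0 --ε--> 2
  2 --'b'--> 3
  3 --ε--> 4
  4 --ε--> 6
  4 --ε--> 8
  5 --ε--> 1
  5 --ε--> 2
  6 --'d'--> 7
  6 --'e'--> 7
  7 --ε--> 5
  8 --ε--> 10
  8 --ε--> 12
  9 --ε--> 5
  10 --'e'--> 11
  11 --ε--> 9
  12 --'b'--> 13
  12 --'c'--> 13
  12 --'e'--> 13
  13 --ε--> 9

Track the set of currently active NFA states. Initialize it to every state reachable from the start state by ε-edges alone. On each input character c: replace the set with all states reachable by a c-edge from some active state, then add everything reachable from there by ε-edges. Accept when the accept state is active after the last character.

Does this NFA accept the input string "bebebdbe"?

Answer: ACCEPT

Steps:
start: ε-closure({0}) = {0,2}
'b' @ 1: {3,4,6,8,10,12}
'e' @ 2: {1,2,5,7,9,11,13}  (accept∈set)
'b' @ 3: {3,4,6,8,10,12}
'e' @ 4: {1,2,5,7,9,11,13}  (accept∈set)
'b' @ 5: {3,4,6,8,10,12}
'd' @ 6: {1,2,5,7}  (accept∈set)
'b' @ 7: {3,4,6,8,10,12}
'e' @ 8: {1,2,5,7,9,11,13}  (accept∈set)
after full input: {1,2,5,7,9,11,13}  (accept=1 in)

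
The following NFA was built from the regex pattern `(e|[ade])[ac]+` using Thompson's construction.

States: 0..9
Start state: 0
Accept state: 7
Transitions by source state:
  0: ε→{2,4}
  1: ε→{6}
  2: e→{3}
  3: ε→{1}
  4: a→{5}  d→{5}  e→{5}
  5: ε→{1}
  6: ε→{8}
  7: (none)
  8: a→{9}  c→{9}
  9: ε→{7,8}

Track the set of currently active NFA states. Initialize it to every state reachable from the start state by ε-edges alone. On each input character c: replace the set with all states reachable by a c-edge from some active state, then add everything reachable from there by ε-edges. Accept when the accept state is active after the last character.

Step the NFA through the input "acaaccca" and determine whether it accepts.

Answer: ACCEPT

Trace:
S₀ = ε-closure({0}) = {0,2,4}
'a' @ 1: {1,5,6,8}
'c' @ 2: {7,8,9}  (accept∈set)
'a' @ 3: {7,8,9}  (accept∈set)
'a' @ 4: {7,8,9}  (accept∈set)
'c' @ 5: {7,8,9}  (accept∈set)
'c' @ 6: {7,8,9}  (accept∈set)
'c' @ 7: {7,8,9}  (accept∈set)
'a' @ 8: {7,8,9}  (accept∈set)
final: {7,8,9}; accept 7 in set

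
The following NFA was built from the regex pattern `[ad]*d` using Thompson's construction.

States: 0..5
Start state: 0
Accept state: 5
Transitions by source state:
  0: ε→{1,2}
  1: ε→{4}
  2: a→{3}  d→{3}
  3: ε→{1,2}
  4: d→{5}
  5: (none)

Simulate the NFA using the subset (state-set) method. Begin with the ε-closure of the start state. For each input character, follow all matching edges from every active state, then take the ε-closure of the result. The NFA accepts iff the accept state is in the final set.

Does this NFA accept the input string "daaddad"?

S₀ = ε-closure({0}) = {0,1,2,4}
'd' @ 1: {1,2,3,4,5}  [accepting]
'a' @ 2: {1,2,3,4}
'a' @ 3: {1,2,3,4}
'd' @ 4: {1,2,3,4,5}  [accepting]
'd' @ 5: {1,2,3,4,5}  [accepting]
'a' @ 6: {1,2,3,4}
'd' @ 7: {1,2,3,4,5}  [accepting]
after full input: {1,2,3,4,5}  (accept=5 in)

Answer: ACCEPT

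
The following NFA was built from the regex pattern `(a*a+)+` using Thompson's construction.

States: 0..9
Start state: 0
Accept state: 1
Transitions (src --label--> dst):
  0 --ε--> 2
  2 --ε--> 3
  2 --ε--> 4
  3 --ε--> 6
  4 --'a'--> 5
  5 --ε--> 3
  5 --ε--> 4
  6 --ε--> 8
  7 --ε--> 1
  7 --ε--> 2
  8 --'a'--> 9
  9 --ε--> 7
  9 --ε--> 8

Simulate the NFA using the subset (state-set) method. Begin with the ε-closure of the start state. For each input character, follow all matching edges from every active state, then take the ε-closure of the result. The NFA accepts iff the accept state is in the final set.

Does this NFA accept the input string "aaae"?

initial (ε-close {0}): {0,2,3,4,6,8}
'a' @ 1: {1,2,3,4,5,6,7,8,9}  ✓accept
'a' @ 2: {1,2,3,4,5,6,7,8,9}  ✓accept
'a' @ 3: {1,2,3,4,5,6,7,8,9}  ✓accept
'e' @ 4: {}  — dead — no transitions
after full input: {}  (accept=1 not in)

Answer: REJECT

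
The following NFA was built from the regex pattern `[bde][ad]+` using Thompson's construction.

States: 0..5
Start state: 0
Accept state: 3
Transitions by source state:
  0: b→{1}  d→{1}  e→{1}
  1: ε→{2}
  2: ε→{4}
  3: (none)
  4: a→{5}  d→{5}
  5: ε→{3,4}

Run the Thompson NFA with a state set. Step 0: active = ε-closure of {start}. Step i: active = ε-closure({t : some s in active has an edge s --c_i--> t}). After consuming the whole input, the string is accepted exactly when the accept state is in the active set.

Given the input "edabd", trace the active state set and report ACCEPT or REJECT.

initial (ε-close {0}): {0}
'e' @ 1: {1,2,4}
'd' @ 2: {3,4,5}  [accepting]
'a' @ 3: {3,4,5}  [accepting]
'b' @ 4: {}  — dead — no transitions
rest 'd' ignored (set empty)
final: {}; accept 3 not in set

Answer: REJECT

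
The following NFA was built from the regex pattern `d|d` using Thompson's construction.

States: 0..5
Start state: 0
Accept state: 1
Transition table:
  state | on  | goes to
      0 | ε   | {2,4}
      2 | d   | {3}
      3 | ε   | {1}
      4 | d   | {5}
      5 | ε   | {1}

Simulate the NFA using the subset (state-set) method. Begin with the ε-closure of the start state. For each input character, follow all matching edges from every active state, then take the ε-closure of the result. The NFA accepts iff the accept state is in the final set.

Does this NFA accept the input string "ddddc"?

start: ε-closure({0}) = {0,2,4}
'd' @ 1: {1,3,5}  (accept∈set)
'd' @ 2: {}  — dead — no transitions
rest 'ddc' ignored (set empty)
after full input: {}  (accept=1 not in)

Answer: REJECT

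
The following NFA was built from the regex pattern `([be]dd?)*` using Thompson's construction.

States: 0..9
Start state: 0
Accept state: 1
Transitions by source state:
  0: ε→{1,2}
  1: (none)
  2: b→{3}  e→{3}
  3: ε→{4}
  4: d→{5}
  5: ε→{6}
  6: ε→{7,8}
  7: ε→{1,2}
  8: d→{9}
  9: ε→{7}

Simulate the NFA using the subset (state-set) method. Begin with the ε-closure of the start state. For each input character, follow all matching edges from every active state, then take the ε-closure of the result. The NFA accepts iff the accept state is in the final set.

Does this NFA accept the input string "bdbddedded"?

start: ε-closure({0}) = {0,1,2}
'b' @ 1: {3,4}
'd' @ 2: {1,2,5,6,7,8}  ✓accept
'b' @ 3: {3,4}
'd' @ 4: {1,2,5,6,7,8}  ✓accept
'd' @ 5: {1,2,7,9}  ✓accept
'e' @ 6: {3,4}
'd' @ 7: {1,2,5,6,7,8}  ✓accept
'd' @ 8: {1,2,7,9}  ✓accept
'e' @ 9: {3,4}
'd' @ 10: {1,2,5,6,7,8}  ✓accept
after full input: {1,2,5,6,7,8}  (accept=1 in)

Answer: ACCEPT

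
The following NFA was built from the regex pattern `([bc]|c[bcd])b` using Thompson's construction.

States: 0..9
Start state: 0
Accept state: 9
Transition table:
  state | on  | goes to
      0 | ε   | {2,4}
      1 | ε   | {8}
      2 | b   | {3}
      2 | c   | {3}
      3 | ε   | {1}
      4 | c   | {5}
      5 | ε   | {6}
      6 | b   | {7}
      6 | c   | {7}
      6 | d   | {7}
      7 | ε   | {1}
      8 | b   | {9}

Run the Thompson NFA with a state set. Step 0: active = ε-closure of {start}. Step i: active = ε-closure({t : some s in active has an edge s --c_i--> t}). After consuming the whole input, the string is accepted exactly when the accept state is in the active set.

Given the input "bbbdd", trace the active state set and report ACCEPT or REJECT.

Answer: REJECT

Trace:
start: ε-closure({0}) = {0,2,4}
'b' @ 1: {1,3,8}
'b' @ 2: {9}  [accepting]
'b' @ 3: {}  — no active states
rest 'dd' ignored (set empty)
after full input: {}  (accept=9 not in)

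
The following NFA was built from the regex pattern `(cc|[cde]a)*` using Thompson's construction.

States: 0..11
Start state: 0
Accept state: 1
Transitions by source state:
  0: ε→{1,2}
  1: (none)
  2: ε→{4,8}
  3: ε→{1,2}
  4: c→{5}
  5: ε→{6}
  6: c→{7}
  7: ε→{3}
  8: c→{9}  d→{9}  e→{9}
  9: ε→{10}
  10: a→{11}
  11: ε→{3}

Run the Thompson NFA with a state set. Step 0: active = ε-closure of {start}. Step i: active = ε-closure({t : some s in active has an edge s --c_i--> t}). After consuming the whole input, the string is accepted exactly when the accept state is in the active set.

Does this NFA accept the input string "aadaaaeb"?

Answer: REJECT

Trace:
S₀ = ε-closure({0}) = {0,1,2,4,8}
'a' @ 1: {}  — state set empty
rest 'adaaaeb' ignored (set empty)
final: {}; accept 1 not in set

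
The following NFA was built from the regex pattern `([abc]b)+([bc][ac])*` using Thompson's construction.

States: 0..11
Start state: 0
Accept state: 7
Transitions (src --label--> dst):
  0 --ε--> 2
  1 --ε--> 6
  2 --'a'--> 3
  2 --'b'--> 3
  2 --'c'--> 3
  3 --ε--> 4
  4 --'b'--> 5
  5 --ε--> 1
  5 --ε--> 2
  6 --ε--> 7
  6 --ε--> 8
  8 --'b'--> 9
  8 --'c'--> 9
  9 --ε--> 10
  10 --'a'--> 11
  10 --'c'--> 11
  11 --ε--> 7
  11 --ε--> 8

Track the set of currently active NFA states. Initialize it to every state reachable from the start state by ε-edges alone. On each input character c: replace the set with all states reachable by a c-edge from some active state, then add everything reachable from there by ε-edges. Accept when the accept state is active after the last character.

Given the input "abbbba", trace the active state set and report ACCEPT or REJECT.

Answer: ACCEPT

Trace:
start: ε-closure({0}) = {0,2}
'a' @ 1: {3,4}
'b' @ 2: {1,2,5,6,7,8}  [accepting]
'b' @ 3: {3,4,9,10}
'b' @ 4: {1,2,5,6,7,8}  [accepting]
'b' @ 5: {3,4,9,10}
'a' @ 6: {7,8,11}  [accepting]
after full input: {7,8,11}  (accept=7 in)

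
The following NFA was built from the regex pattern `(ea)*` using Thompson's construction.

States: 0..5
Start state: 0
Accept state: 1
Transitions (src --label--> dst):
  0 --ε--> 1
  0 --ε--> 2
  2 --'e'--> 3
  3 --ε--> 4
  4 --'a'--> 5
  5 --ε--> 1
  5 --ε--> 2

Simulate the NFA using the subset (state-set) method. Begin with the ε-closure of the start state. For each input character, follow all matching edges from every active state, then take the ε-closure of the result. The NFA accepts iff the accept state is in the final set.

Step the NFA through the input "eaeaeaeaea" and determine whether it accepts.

start: ε-closure({0}) = {0,1,2}
'e' @ 1: {3,4}
'a' @ 2: {1,2,5}  ✓accept
'e' @ 3: {3,4}
'a' @ 4: {1,2,5}  ✓accept
'e' @ 5: {3,4}
'a' @ 6: {1,2,5}  ✓accept
'e' @ 7: {3,4}
'a' @ 8: {1,2,5}  ✓accept
'e' @ 9: {3,4}
'a' @ 10: {1,2,5}  ✓accept
final: {1,2,5}; accept 1 in set

Answer: ACCEPT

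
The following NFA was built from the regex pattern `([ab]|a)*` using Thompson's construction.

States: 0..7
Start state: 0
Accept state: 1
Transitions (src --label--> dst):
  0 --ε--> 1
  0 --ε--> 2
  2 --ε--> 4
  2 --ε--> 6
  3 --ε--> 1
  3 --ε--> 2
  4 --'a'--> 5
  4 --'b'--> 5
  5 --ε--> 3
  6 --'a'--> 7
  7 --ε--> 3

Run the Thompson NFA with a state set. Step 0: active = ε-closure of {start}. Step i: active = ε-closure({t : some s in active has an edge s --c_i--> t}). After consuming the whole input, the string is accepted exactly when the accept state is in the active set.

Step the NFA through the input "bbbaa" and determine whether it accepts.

Answer: ACCEPT

Steps:
S₀ = ε-closure({0}) = {0,1,2,4,6}
'b' @ 1: {1,2,3,4,5,6}  ✓accept
'b' @ 2: {1,2,3,4,5,6}  ✓accept
'b' @ 3: {1,2,3,4,5,6}  ✓accept
'a' @ 4: {1,2,3,4,5,6,7}  ✓accept
'a' @ 5: {1,2,3,4,5,6,7}  ✓accept
final: {1,2,3,4,5,6,7}; accept 1 in set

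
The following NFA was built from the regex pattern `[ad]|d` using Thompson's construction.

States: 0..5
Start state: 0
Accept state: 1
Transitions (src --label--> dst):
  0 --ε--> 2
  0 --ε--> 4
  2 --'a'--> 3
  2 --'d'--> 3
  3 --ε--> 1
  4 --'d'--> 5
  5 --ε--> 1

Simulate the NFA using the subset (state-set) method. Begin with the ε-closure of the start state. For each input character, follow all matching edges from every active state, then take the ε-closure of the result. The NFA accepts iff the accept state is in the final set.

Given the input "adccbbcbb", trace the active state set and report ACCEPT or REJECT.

start: ε-closure({0}) = {0,2,4}
'a' @ 1: {1,3}  [accepting]
'd' @ 2: {}  — dead — no transitions
rest 'ccbbcbb' ignored (set empty)
after full input: {}  (accept=1 not in)

Answer: REJECT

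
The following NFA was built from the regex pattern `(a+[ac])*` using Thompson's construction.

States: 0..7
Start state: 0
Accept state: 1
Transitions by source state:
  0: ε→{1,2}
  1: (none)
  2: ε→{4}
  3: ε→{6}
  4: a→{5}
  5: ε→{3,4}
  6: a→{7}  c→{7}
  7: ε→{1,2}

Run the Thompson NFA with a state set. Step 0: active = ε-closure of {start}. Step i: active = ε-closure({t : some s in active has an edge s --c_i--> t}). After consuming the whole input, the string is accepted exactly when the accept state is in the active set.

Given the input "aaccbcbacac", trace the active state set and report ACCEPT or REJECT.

start: ε-closure({0}) = {0,1,2,4}
'a' @ 1: {3,4,5,6}
'a' @ 2: {1,2,3,4,5,6,7}  ✓accept
'c' @ 3: {1,2,4,7}  ✓accept
'c' @ 4: {}  — state set empty
rest 'bcbacac' ignored (set empty)
final: {}; accept 1 not in set

Answer: REJECT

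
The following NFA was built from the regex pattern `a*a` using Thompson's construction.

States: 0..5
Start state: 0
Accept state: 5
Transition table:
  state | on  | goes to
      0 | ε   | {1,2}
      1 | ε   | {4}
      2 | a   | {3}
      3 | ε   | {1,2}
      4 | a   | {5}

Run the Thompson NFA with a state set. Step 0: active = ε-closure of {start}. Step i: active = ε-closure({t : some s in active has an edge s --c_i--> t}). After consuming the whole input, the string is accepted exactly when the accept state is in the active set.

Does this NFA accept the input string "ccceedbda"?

initial (ε-close {0}): {0,1,2,4}
'c' @ 1: {}  — dead — no transitions
rest 'cceedbda' ignored (set empty)
final: {}; accept 5 not in set

Answer: REJECT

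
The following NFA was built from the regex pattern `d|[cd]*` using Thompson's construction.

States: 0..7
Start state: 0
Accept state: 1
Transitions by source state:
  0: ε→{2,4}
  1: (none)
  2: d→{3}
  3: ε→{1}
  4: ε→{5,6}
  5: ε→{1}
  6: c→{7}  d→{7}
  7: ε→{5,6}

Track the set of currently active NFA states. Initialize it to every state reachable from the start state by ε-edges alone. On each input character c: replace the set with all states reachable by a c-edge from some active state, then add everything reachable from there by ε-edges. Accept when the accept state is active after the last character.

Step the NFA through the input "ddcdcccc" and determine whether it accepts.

Answer: ACCEPT

Steps:
initial (ε-close {0}): {0,1,2,4,5,6}
'd' @ 1: {1,3,5,6,7}  (accept∈set)
'd' @ 2: {1,5,6,7}  (accept∈set)
'c' @ 3: {1,5,6,7}  (accept∈set)
'd' @ 4: {1,5,6,7}  (accept∈set)
'c' @ 5: {1,5,6,7}  (accept∈set)
'c' @ 6: {1,5,6,7}  (accept∈set)
'c' @ 7: {1,5,6,7}  (accept∈set)
'c' @ 8: {1,5,6,7}  (accept∈set)
final: {1,5,6,7}; accept 1 in set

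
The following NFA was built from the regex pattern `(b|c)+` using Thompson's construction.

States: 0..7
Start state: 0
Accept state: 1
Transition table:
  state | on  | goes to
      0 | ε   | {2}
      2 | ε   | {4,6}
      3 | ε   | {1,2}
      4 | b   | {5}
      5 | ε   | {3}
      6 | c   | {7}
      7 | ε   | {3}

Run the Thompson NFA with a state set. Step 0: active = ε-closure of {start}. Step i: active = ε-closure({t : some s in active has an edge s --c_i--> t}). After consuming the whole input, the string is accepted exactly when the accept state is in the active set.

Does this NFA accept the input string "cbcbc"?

initial (ε-close {0}): {0,2,4,6}
'c' @ 1: {1,2,3,4,6,7}  [accepting]
'b' @ 2: {1,2,3,4,5,6}  [accepting]
'c' @ 3: {1,2,3,4,6,7}  [accepting]
'b' @ 4: {1,2,3,4,5,6}  [accepting]
'c' @ 5: {1,2,3,4,6,7}  [accepting]
after full input: {1,2,3,4,6,7}  (accept=1 in)

Answer: ACCEPT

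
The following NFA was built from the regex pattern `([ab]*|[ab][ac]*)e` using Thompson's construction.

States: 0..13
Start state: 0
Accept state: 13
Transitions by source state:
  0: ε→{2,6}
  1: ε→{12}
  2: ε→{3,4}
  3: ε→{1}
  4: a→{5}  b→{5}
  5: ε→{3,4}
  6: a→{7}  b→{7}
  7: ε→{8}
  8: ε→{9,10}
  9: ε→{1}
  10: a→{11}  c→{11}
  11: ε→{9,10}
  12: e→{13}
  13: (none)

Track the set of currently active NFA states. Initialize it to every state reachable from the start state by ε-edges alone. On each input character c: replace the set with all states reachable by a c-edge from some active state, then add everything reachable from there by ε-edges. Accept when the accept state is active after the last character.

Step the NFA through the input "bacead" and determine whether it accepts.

Answer: REJECT

Derivation:
S₀ = ε-closure({0}) = {0,1,2,3,4,6,12}
'b' @ 1: {1,3,4,5,7,8,9,10,12}
'a' @ 2: {1,3,4,5,9,10,11,12}
'c' @ 3: {1,9,10,11,12}
'e' @ 4: {13}  (accept∈set)
'a' @ 5: {}  — no active states
rest 'd' ignored (set empty)
after full input: {}  (accept=13 not in)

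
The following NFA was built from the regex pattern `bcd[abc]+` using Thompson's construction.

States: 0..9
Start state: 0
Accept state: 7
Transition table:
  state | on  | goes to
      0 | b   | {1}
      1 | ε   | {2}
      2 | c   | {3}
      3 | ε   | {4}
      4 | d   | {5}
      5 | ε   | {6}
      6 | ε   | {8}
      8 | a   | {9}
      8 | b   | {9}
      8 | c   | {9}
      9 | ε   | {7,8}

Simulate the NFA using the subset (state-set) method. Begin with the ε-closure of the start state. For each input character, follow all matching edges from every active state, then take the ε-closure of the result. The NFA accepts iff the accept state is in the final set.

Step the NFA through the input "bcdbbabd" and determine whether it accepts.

start: ε-closure({0}) = {0}
'b' @ 1: {1,2}
'c' @ 2: {3,4}
'd' @ 3: {5,6,8}
'b' @ 4: {7,8,9}  (accept∈set)
'b' @ 5: {7,8,9}  (accept∈set)
'a' @ 6: {7,8,9}  (accept∈set)
'b' @ 7: {7,8,9}  (accept∈set)
'd' @ 8: {}  — no active states
after full input: {}  (accept=7 not in)

Answer: REJECT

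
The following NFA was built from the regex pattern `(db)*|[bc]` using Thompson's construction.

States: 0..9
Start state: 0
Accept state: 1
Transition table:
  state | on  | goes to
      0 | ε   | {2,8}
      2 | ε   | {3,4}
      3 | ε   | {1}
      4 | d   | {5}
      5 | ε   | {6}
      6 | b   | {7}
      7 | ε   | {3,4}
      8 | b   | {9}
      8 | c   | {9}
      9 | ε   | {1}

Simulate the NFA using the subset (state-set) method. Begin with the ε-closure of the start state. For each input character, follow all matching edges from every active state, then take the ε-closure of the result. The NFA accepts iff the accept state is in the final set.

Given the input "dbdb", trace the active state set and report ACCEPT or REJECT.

start: ε-closure({0}) = {0,1,2,3,4,8}
'd' @ 1: {5,6}
'b' @ 2: {1,3,4,7}  ✓accept
'd' @ 3: {5,6}
'b' @ 4: {1,3,4,7}  ✓accept
end set {1,3,4,7} — state 1 in

Answer: ACCEPT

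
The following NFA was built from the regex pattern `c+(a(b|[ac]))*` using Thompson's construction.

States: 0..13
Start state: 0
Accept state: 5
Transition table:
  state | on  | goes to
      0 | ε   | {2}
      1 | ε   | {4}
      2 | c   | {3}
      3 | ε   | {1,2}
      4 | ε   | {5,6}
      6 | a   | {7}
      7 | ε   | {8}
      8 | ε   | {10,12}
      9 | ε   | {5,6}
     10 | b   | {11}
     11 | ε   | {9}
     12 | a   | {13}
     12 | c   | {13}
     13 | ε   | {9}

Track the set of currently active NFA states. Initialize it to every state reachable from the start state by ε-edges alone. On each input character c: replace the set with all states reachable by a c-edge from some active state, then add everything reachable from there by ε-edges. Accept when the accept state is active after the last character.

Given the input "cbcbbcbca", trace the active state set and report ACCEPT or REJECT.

Answer: REJECT

Steps:
S₀ = ε-closure({0}) = {0,2}
'c' @ 1: {1,2,3,4,5,6}  [accepting]
'b' @ 2: {}  — dead — no transitions
rest 'cbbcbca' ignored (set empty)
final: {}; accept 5 not in set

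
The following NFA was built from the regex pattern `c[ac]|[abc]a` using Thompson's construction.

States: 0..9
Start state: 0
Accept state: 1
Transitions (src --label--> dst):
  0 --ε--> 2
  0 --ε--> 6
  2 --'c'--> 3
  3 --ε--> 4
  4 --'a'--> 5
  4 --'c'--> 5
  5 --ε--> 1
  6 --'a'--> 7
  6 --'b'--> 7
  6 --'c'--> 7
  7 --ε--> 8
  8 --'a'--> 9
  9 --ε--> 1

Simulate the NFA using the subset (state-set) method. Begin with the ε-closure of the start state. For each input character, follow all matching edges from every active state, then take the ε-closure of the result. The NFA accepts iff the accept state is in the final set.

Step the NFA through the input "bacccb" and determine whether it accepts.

S₀ = ε-closure({0}) = {0,2,6}
'b' @ 1: {7,8}
'a' @ 2: {1,9}  ✓accept
'c' @ 3: {}  — no active states
rest 'ccb' ignored (set empty)
end set {} — state 1 not in

Answer: REJECT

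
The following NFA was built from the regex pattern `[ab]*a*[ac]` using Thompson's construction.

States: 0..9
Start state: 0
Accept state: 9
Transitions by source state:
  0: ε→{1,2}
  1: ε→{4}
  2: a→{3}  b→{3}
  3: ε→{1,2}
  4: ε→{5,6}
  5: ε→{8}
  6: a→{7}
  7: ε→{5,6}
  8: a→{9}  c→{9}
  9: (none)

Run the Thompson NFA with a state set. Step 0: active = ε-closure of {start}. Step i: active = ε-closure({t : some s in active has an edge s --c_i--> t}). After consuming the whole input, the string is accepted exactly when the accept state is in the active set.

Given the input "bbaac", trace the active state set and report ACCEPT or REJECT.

start: ε-closure({0}) = {0,1,2,4,5,6,8}
'b' @ 1: {1,2,3,4,5,6,8}
'b' @ 2: {1,2,3,4,5,6,8}
'a' @ 3: {1,2,3,4,5,6,7,8,9}  [accepting]
'a' @ 4: {1,2,3,4,5,6,7,8,9}  [accepting]
'c' @ 5: {9}  [accepting]
final: {9}; accept 9 in set

Answer: ACCEPT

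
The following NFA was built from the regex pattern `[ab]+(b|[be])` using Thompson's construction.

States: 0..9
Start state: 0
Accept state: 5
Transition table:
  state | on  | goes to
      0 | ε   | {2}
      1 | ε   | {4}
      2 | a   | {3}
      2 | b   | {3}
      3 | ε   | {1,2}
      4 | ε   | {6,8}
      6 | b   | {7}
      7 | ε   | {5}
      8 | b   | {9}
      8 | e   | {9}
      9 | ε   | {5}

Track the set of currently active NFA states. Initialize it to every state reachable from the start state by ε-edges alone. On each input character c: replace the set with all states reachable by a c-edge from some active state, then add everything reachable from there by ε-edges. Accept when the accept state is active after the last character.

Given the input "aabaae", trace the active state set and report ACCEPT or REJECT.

Answer: ACCEPT

Steps:
start: ε-closure({0}) = {0,2}
'a' @ 1: {1,2,3,4,6,8}
'a' @ 2: {1,2,3,4,6,8}
'b' @ 3: {1,2,3,4,5,6,7,8,9}  (accept∈set)
'a' @ 4: {1,2,3,4,6,8}
'a' @ 5: {1,2,3,4,6,8}
'e' @ 6: {5,9}  (accept∈set)
final: {5,9}; accept 5 in set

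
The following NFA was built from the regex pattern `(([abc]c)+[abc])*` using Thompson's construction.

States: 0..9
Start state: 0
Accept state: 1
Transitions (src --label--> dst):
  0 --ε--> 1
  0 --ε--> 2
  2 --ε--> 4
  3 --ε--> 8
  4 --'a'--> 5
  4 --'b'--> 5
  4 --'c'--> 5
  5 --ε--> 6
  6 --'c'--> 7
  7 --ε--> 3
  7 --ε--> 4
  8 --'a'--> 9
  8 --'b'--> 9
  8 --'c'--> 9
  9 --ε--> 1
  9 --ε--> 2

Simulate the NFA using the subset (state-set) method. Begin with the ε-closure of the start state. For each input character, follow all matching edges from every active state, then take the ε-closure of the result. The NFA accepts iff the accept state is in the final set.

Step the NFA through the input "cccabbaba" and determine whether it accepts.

initial (ε-close {0}): {0,1,2,4}
'c' @ 1: {5,6}
'c' @ 2: {3,4,7,8}
'c' @ 3: {1,2,4,5,6,9}  ✓accept
'a' @ 4: {5,6}
'b' @ 5: {}  — state set empty
rest 'baba' ignored (set empty)
final: {}; accept 1 not in set

Answer: REJECT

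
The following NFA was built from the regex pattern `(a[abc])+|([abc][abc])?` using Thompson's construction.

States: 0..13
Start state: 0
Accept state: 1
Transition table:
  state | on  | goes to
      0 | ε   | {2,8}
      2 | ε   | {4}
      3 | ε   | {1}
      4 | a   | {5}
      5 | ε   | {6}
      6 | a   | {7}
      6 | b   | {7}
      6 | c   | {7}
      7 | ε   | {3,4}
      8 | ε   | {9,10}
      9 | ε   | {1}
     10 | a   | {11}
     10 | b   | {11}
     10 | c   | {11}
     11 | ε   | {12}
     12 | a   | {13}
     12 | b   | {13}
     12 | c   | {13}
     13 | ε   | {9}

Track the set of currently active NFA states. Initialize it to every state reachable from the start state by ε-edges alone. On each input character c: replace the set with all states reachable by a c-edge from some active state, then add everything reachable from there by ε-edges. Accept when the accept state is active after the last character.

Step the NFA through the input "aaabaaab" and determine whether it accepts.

Answer: ACCEPT

Derivation:
start: ε-closure({0}) = {0,1,2,4,8,9,10}
'a' @ 1: {5,6,11,12}
'a' @ 2: {1,3,4,7,9,13}  [accepting]
'a' @ 3: {5,6}
'b' @ 4: {1,3,4,7}  [accepting]
'a' @ 5: {5,6}
'a' @ 6: {1,3,4,7}  [accepting]
'a' @ 7: {5,6}
'b' @ 8: {1,3,4,7}  [accepting]
final: {1,3,4,7}; accept 1 in set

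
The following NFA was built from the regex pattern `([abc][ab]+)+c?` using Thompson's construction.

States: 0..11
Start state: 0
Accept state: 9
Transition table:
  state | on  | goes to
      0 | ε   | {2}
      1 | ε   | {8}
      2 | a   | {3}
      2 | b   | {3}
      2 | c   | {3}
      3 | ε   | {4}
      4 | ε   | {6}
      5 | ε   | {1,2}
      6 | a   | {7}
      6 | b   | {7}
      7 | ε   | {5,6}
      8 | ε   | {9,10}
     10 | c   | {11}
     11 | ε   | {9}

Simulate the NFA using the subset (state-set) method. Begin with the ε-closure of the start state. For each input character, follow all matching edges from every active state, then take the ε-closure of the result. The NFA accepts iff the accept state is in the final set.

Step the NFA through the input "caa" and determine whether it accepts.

Answer: ACCEPT

Derivation:
S₀ = ε-closure({0}) = {0,2}
'c' @ 1: {3,4,6}
'a' @ 2: {1,2,5,6,7,8,9,10}  (accept∈set)
'a' @ 3: {1,2,3,4,5,6,7,8,9,10}  (accept∈set)
final: {1,2,3,4,5,6,7,8,9,10}; accept 9 in set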